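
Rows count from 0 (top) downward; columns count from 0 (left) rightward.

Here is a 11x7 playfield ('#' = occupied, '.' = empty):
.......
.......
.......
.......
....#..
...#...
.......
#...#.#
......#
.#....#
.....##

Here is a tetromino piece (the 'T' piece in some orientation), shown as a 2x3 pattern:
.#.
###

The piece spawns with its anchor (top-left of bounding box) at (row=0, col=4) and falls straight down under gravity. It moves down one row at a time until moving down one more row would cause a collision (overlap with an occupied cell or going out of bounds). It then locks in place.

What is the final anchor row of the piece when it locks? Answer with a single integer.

Spawn at (row=0, col=4). Try each row:
  row 0: fits
  row 1: fits
  row 2: fits
  row 3: blocked -> lock at row 2

Answer: 2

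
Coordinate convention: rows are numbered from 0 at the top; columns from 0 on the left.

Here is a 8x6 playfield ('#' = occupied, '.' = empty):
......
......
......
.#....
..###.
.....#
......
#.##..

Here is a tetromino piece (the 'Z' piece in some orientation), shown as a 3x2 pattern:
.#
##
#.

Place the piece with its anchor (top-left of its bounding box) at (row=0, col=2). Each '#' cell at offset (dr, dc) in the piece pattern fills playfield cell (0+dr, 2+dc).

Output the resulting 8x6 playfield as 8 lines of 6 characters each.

Answer: ...#..
..##..
..#...
.#....
..###.
.....#
......
#.##..

Derivation:
Fill (0+0,2+1) = (0,3)
Fill (0+1,2+0) = (1,2)
Fill (0+1,2+1) = (1,3)
Fill (0+2,2+0) = (2,2)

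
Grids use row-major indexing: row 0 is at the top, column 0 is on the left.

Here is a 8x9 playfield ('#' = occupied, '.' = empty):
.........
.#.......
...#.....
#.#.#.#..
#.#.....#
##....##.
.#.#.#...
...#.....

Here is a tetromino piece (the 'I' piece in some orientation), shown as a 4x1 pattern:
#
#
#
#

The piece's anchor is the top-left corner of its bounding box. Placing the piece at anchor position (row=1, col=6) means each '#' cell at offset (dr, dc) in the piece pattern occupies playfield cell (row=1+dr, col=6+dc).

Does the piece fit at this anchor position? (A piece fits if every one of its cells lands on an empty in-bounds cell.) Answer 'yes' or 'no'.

Check each piece cell at anchor (1, 6):
  offset (0,0) -> (1,6): empty -> OK
  offset (1,0) -> (2,6): empty -> OK
  offset (2,0) -> (3,6): occupied ('#') -> FAIL
  offset (3,0) -> (4,6): empty -> OK
All cells valid: no

Answer: no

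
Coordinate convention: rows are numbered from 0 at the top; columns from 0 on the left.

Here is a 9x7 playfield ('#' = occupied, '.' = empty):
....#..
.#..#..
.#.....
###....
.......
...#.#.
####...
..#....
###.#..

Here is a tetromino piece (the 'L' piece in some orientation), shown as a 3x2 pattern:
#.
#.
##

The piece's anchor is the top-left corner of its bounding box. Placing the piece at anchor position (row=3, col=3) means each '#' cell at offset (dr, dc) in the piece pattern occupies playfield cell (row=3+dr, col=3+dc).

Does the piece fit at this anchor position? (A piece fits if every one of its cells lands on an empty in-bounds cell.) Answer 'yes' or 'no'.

Answer: no

Derivation:
Check each piece cell at anchor (3, 3):
  offset (0,0) -> (3,3): empty -> OK
  offset (1,0) -> (4,3): empty -> OK
  offset (2,0) -> (5,3): occupied ('#') -> FAIL
  offset (2,1) -> (5,4): empty -> OK
All cells valid: no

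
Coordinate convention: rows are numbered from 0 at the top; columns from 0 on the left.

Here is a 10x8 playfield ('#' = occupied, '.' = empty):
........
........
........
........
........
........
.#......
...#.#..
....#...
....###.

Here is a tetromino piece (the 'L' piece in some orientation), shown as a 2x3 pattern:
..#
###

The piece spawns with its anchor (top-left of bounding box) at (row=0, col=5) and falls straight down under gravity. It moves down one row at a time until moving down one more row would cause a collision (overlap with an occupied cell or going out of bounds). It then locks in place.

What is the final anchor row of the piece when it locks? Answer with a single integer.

Answer: 5

Derivation:
Spawn at (row=0, col=5). Try each row:
  row 0: fits
  row 1: fits
  row 2: fits
  row 3: fits
  row 4: fits
  row 5: fits
  row 6: blocked -> lock at row 5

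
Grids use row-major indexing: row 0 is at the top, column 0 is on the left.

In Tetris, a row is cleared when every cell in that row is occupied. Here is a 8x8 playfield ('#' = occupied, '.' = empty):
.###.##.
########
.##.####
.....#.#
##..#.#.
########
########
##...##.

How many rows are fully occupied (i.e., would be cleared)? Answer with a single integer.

Check each row:
  row 0: 3 empty cells -> not full
  row 1: 0 empty cells -> FULL (clear)
  row 2: 2 empty cells -> not full
  row 3: 6 empty cells -> not full
  row 4: 4 empty cells -> not full
  row 5: 0 empty cells -> FULL (clear)
  row 6: 0 empty cells -> FULL (clear)
  row 7: 4 empty cells -> not full
Total rows cleared: 3

Answer: 3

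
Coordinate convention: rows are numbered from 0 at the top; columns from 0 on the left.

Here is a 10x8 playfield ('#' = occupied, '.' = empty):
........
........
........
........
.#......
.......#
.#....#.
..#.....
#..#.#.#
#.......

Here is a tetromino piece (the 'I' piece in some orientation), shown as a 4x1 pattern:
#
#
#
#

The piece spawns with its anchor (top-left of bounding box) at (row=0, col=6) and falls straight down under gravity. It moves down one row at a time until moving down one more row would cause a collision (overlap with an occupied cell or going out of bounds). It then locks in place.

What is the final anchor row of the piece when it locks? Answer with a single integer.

Spawn at (row=0, col=6). Try each row:
  row 0: fits
  row 1: fits
  row 2: fits
  row 3: blocked -> lock at row 2

Answer: 2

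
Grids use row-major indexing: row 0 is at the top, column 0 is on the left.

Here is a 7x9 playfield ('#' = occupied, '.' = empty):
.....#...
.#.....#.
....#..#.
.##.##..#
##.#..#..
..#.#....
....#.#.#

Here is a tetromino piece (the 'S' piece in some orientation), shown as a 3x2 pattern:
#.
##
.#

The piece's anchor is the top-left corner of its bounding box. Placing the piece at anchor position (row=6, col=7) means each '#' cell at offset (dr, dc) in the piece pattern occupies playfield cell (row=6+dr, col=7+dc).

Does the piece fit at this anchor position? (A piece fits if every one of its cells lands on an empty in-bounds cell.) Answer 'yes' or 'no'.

Answer: no

Derivation:
Check each piece cell at anchor (6, 7):
  offset (0,0) -> (6,7): empty -> OK
  offset (1,0) -> (7,7): out of bounds -> FAIL
  offset (1,1) -> (7,8): out of bounds -> FAIL
  offset (2,1) -> (8,8): out of bounds -> FAIL
All cells valid: no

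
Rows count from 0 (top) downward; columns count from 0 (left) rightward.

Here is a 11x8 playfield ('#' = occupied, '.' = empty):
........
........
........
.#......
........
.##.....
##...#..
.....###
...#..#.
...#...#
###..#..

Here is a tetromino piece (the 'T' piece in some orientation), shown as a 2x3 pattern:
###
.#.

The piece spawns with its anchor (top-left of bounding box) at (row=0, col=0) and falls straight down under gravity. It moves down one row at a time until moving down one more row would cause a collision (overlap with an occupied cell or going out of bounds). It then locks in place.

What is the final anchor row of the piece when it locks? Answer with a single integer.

Answer: 1

Derivation:
Spawn at (row=0, col=0). Try each row:
  row 0: fits
  row 1: fits
  row 2: blocked -> lock at row 1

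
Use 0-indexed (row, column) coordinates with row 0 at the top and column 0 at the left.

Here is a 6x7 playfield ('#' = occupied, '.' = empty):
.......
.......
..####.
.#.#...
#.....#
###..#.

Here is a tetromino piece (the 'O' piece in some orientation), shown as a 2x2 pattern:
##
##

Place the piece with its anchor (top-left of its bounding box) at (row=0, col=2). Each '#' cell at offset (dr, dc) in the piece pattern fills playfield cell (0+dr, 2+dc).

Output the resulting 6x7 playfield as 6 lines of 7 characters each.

Answer: ..##...
..##...
..####.
.#.#...
#.....#
###..#.

Derivation:
Fill (0+0,2+0) = (0,2)
Fill (0+0,2+1) = (0,3)
Fill (0+1,2+0) = (1,2)
Fill (0+1,2+1) = (1,3)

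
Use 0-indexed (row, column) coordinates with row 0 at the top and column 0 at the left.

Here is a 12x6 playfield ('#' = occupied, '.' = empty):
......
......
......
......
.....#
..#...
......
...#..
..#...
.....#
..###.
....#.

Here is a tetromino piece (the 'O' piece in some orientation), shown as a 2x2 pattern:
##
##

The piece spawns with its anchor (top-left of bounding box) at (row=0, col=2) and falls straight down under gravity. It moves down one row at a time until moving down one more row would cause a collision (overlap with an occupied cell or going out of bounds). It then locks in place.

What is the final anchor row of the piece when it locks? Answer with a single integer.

Answer: 3

Derivation:
Spawn at (row=0, col=2). Try each row:
  row 0: fits
  row 1: fits
  row 2: fits
  row 3: fits
  row 4: blocked -> lock at row 3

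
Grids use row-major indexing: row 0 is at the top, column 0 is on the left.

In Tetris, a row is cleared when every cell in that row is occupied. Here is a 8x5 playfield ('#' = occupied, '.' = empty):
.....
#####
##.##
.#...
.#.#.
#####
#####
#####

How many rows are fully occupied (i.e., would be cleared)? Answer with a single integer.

Answer: 4

Derivation:
Check each row:
  row 0: 5 empty cells -> not full
  row 1: 0 empty cells -> FULL (clear)
  row 2: 1 empty cell -> not full
  row 3: 4 empty cells -> not full
  row 4: 3 empty cells -> not full
  row 5: 0 empty cells -> FULL (clear)
  row 6: 0 empty cells -> FULL (clear)
  row 7: 0 empty cells -> FULL (clear)
Total rows cleared: 4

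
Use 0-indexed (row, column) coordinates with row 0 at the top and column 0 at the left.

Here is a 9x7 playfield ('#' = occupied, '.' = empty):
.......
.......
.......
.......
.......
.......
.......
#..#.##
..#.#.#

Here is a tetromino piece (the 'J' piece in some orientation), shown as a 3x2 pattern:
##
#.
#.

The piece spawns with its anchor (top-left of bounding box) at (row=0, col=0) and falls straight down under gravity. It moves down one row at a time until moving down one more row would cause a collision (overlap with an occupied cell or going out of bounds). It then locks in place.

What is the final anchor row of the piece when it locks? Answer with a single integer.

Answer: 4

Derivation:
Spawn at (row=0, col=0). Try each row:
  row 0: fits
  row 1: fits
  row 2: fits
  row 3: fits
  row 4: fits
  row 5: blocked -> lock at row 4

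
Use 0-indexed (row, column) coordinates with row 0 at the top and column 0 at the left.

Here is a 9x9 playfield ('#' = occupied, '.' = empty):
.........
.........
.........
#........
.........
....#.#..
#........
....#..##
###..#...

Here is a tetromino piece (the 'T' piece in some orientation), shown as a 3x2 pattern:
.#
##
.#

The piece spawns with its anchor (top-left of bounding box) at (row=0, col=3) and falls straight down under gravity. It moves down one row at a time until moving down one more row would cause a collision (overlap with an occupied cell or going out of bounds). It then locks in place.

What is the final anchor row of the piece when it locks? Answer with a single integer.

Spawn at (row=0, col=3). Try each row:
  row 0: fits
  row 1: fits
  row 2: fits
  row 3: blocked -> lock at row 2

Answer: 2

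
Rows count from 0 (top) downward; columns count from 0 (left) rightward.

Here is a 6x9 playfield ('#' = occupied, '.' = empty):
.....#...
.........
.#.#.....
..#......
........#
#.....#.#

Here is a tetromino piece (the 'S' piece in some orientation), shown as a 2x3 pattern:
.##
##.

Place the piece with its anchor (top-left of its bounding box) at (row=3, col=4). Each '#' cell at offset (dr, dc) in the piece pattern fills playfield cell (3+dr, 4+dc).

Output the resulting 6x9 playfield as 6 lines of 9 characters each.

Answer: .....#...
.........
.#.#.....
..#..##..
....##..#
#.....#.#

Derivation:
Fill (3+0,4+1) = (3,5)
Fill (3+0,4+2) = (3,6)
Fill (3+1,4+0) = (4,4)
Fill (3+1,4+1) = (4,5)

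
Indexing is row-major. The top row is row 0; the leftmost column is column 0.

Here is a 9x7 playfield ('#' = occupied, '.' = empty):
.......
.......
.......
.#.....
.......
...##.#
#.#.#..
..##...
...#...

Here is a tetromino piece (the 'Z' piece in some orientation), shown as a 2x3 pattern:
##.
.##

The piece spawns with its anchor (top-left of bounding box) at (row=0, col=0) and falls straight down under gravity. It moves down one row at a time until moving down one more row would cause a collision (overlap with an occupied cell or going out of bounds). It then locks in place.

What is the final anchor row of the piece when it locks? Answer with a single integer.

Answer: 1

Derivation:
Spawn at (row=0, col=0). Try each row:
  row 0: fits
  row 1: fits
  row 2: blocked -> lock at row 1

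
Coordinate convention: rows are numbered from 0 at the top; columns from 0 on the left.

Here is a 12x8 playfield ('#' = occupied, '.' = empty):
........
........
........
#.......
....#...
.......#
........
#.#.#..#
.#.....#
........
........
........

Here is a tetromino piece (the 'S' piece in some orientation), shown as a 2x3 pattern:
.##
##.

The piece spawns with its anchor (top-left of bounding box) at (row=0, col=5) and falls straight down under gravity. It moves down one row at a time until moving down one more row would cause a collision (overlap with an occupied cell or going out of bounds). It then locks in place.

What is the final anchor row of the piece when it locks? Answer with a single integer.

Answer: 4

Derivation:
Spawn at (row=0, col=5). Try each row:
  row 0: fits
  row 1: fits
  row 2: fits
  row 3: fits
  row 4: fits
  row 5: blocked -> lock at row 4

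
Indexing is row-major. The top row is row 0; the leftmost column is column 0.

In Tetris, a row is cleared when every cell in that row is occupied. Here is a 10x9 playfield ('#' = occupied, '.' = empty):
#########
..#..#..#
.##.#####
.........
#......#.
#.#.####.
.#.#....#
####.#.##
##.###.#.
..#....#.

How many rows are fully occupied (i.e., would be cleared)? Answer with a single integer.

Check each row:
  row 0: 0 empty cells -> FULL (clear)
  row 1: 6 empty cells -> not full
  row 2: 2 empty cells -> not full
  row 3: 9 empty cells -> not full
  row 4: 7 empty cells -> not full
  row 5: 3 empty cells -> not full
  row 6: 6 empty cells -> not full
  row 7: 2 empty cells -> not full
  row 8: 3 empty cells -> not full
  row 9: 7 empty cells -> not full
Total rows cleared: 1

Answer: 1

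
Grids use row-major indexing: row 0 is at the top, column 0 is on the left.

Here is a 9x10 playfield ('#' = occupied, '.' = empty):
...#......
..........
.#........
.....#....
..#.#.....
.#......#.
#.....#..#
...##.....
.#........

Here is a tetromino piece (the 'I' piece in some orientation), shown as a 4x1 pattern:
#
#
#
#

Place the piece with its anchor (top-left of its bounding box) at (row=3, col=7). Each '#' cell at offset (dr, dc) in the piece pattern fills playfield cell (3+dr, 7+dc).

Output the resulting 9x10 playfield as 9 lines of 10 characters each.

Fill (3+0,7+0) = (3,7)
Fill (3+1,7+0) = (4,7)
Fill (3+2,7+0) = (5,7)
Fill (3+3,7+0) = (6,7)

Answer: ...#......
..........
.#........
.....#.#..
..#.#..#..
.#.....##.
#.....##.#
...##.....
.#........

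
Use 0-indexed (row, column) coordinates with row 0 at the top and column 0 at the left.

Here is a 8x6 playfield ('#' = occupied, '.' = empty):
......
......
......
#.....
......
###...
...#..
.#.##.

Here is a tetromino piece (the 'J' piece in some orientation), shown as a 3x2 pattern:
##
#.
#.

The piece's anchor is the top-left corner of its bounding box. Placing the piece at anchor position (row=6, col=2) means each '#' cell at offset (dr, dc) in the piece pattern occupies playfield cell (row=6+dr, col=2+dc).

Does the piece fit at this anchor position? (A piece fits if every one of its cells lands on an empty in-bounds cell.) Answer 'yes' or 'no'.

Answer: no

Derivation:
Check each piece cell at anchor (6, 2):
  offset (0,0) -> (6,2): empty -> OK
  offset (0,1) -> (6,3): occupied ('#') -> FAIL
  offset (1,0) -> (7,2): empty -> OK
  offset (2,0) -> (8,2): out of bounds -> FAIL
All cells valid: no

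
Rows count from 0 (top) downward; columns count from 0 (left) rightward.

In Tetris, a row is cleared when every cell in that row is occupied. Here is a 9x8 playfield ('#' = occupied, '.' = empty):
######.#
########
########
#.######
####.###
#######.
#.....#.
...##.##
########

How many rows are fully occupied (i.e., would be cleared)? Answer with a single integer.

Answer: 3

Derivation:
Check each row:
  row 0: 1 empty cell -> not full
  row 1: 0 empty cells -> FULL (clear)
  row 2: 0 empty cells -> FULL (clear)
  row 3: 1 empty cell -> not full
  row 4: 1 empty cell -> not full
  row 5: 1 empty cell -> not full
  row 6: 6 empty cells -> not full
  row 7: 4 empty cells -> not full
  row 8: 0 empty cells -> FULL (clear)
Total rows cleared: 3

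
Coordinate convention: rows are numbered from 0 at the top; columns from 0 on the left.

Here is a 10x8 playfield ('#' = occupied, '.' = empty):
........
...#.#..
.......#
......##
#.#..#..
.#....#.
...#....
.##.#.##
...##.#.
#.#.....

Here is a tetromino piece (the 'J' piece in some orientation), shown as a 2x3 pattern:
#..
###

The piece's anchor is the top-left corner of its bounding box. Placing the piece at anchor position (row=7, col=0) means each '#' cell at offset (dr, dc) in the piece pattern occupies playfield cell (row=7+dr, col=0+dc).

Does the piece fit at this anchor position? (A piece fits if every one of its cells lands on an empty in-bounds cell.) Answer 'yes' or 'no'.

Check each piece cell at anchor (7, 0):
  offset (0,0) -> (7,0): empty -> OK
  offset (1,0) -> (8,0): empty -> OK
  offset (1,1) -> (8,1): empty -> OK
  offset (1,2) -> (8,2): empty -> OK
All cells valid: yes

Answer: yes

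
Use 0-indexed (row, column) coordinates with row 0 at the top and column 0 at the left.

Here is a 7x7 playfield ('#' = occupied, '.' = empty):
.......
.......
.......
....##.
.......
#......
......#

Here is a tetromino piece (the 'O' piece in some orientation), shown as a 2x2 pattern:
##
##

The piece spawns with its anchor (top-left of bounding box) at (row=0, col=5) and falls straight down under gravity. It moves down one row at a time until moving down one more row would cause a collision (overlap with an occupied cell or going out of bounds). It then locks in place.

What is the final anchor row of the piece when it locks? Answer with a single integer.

Answer: 1

Derivation:
Spawn at (row=0, col=5). Try each row:
  row 0: fits
  row 1: fits
  row 2: blocked -> lock at row 1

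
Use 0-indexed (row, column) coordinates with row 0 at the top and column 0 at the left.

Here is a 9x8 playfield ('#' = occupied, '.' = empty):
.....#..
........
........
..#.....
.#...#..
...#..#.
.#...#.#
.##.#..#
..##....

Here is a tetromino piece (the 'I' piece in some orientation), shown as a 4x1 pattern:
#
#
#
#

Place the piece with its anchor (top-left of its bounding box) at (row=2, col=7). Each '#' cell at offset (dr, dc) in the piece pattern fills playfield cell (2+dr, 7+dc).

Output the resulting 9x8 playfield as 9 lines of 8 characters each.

Answer: .....#..
........
.......#
..#....#
.#...#.#
...#..##
.#...#.#
.##.#..#
..##....

Derivation:
Fill (2+0,7+0) = (2,7)
Fill (2+1,7+0) = (3,7)
Fill (2+2,7+0) = (4,7)
Fill (2+3,7+0) = (5,7)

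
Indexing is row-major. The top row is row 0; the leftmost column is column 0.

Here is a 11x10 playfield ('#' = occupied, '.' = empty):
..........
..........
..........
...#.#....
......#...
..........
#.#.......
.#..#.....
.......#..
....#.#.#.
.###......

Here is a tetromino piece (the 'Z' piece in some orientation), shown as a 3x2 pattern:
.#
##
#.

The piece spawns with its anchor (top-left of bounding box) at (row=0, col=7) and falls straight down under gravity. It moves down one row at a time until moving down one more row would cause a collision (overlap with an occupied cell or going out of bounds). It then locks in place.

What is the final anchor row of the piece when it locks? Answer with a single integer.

Answer: 5

Derivation:
Spawn at (row=0, col=7). Try each row:
  row 0: fits
  row 1: fits
  row 2: fits
  row 3: fits
  row 4: fits
  row 5: fits
  row 6: blocked -> lock at row 5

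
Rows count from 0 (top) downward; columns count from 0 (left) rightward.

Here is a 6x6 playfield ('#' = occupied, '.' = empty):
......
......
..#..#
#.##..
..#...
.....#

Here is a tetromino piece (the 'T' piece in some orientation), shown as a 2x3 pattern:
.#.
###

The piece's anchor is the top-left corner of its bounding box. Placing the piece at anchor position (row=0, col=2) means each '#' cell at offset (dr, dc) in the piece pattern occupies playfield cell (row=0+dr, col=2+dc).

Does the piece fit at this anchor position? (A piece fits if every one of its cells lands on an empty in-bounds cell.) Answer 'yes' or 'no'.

Check each piece cell at anchor (0, 2):
  offset (0,1) -> (0,3): empty -> OK
  offset (1,0) -> (1,2): empty -> OK
  offset (1,1) -> (1,3): empty -> OK
  offset (1,2) -> (1,4): empty -> OK
All cells valid: yes

Answer: yes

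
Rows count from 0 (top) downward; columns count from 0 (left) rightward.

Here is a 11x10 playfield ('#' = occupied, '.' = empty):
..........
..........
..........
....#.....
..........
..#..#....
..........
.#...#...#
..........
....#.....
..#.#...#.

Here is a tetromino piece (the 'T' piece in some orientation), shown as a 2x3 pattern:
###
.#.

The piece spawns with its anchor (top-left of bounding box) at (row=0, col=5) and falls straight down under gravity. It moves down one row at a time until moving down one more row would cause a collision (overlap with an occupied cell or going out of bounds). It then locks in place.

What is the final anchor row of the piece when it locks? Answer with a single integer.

Spawn at (row=0, col=5). Try each row:
  row 0: fits
  row 1: fits
  row 2: fits
  row 3: fits
  row 4: fits
  row 5: blocked -> lock at row 4

Answer: 4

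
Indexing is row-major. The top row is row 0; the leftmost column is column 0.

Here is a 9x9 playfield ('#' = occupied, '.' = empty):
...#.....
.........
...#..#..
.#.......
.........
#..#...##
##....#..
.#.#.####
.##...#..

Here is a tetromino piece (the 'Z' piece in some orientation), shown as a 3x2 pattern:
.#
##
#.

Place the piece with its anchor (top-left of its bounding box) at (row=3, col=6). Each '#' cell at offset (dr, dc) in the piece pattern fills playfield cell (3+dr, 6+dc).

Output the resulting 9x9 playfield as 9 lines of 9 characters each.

Answer: ...#.....
.........
...#..#..
.#.....#.
......##.
#..#..###
##....#..
.#.#.####
.##...#..

Derivation:
Fill (3+0,6+1) = (3,7)
Fill (3+1,6+0) = (4,6)
Fill (3+1,6+1) = (4,7)
Fill (3+2,6+0) = (5,6)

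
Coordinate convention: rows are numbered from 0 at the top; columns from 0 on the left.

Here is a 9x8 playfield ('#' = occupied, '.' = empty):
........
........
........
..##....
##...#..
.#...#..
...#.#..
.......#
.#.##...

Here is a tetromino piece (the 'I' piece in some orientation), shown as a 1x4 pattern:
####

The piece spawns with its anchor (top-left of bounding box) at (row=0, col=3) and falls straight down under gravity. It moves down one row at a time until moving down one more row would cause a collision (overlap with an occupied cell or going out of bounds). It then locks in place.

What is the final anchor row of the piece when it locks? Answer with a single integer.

Answer: 2

Derivation:
Spawn at (row=0, col=3). Try each row:
  row 0: fits
  row 1: fits
  row 2: fits
  row 3: blocked -> lock at row 2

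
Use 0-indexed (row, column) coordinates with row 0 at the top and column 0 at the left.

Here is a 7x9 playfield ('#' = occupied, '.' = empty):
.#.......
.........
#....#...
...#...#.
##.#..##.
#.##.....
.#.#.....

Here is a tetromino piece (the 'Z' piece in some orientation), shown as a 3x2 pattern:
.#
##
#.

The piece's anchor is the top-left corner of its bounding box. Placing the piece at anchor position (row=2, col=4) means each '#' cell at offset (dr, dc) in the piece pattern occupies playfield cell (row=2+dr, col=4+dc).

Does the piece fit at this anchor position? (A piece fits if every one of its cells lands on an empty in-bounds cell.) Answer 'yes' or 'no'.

Answer: no

Derivation:
Check each piece cell at anchor (2, 4):
  offset (0,1) -> (2,5): occupied ('#') -> FAIL
  offset (1,0) -> (3,4): empty -> OK
  offset (1,1) -> (3,5): empty -> OK
  offset (2,0) -> (4,4): empty -> OK
All cells valid: no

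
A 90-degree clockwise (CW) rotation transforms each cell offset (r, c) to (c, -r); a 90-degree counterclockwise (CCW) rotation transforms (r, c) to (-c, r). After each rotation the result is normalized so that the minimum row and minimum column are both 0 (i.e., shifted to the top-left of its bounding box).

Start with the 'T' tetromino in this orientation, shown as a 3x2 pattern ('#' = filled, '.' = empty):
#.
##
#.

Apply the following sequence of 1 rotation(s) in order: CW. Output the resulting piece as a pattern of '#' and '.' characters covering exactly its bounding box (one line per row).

Start:
#.
##
#.
After rotation 1 (CW):
###
.#.

Answer: ###
.#.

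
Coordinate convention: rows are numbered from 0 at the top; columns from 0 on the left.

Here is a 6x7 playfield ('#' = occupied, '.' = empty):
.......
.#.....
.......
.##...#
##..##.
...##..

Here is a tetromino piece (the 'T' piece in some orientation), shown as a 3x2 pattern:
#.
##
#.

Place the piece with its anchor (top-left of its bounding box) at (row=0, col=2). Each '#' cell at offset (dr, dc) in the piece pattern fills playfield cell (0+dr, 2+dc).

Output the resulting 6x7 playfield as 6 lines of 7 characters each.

Answer: ..#....
.###...
..#....
.##...#
##..##.
...##..

Derivation:
Fill (0+0,2+0) = (0,2)
Fill (0+1,2+0) = (1,2)
Fill (0+1,2+1) = (1,3)
Fill (0+2,2+0) = (2,2)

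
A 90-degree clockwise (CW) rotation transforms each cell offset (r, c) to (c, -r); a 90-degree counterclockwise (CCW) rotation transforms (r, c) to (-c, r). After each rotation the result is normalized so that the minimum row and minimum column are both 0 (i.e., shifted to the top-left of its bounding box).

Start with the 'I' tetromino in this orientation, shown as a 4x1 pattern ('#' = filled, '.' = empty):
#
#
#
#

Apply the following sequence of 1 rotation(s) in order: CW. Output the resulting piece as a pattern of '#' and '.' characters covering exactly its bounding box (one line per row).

Answer: ####

Derivation:
Start:
#
#
#
#
After rotation 1 (CW):
####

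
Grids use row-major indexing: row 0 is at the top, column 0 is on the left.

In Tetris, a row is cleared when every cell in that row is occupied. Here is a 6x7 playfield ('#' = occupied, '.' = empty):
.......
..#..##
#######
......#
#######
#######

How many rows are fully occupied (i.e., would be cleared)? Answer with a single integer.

Answer: 3

Derivation:
Check each row:
  row 0: 7 empty cells -> not full
  row 1: 4 empty cells -> not full
  row 2: 0 empty cells -> FULL (clear)
  row 3: 6 empty cells -> not full
  row 4: 0 empty cells -> FULL (clear)
  row 5: 0 empty cells -> FULL (clear)
Total rows cleared: 3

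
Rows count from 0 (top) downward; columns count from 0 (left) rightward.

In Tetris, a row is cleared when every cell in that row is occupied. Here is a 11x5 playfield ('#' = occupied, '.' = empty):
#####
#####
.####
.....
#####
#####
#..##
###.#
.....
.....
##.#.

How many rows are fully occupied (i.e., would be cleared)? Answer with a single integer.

Answer: 4

Derivation:
Check each row:
  row 0: 0 empty cells -> FULL (clear)
  row 1: 0 empty cells -> FULL (clear)
  row 2: 1 empty cell -> not full
  row 3: 5 empty cells -> not full
  row 4: 0 empty cells -> FULL (clear)
  row 5: 0 empty cells -> FULL (clear)
  row 6: 2 empty cells -> not full
  row 7: 1 empty cell -> not full
  row 8: 5 empty cells -> not full
  row 9: 5 empty cells -> not full
  row 10: 2 empty cells -> not full
Total rows cleared: 4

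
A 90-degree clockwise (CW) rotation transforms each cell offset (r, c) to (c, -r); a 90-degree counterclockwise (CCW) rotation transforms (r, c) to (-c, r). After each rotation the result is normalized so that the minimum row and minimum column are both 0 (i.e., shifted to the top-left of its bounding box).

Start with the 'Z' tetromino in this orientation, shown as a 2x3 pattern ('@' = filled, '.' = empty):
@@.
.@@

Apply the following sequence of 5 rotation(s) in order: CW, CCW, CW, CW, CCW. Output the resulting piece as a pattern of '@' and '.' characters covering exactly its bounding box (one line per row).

Answer: .@
@@
@.

Derivation:
Start:
@@.
.@@
After rotation 1 (CW):
.@
@@
@.
After rotation 2 (CCW):
@@.
.@@
After rotation 3 (CW):
.@
@@
@.
After rotation 4 (CW):
@@.
.@@
After rotation 5 (CCW):
.@
@@
@.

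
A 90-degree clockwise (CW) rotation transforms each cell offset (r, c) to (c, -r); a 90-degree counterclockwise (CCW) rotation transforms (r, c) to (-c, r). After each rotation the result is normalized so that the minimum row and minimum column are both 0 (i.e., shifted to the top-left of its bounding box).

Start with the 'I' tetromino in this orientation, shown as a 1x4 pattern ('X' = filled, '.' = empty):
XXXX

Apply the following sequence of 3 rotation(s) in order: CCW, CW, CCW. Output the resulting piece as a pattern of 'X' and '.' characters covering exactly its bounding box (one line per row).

Answer: X
X
X
X

Derivation:
Start:
XXXX
After rotation 1 (CCW):
X
X
X
X
After rotation 2 (CW):
XXXX
After rotation 3 (CCW):
X
X
X
X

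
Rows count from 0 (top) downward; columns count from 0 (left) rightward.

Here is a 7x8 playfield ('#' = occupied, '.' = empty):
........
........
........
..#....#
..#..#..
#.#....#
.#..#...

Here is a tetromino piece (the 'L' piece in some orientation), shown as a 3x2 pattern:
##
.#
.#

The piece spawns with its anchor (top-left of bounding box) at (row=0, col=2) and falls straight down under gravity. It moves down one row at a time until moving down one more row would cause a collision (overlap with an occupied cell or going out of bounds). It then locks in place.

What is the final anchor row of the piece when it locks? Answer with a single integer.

Spawn at (row=0, col=2). Try each row:
  row 0: fits
  row 1: fits
  row 2: fits
  row 3: blocked -> lock at row 2

Answer: 2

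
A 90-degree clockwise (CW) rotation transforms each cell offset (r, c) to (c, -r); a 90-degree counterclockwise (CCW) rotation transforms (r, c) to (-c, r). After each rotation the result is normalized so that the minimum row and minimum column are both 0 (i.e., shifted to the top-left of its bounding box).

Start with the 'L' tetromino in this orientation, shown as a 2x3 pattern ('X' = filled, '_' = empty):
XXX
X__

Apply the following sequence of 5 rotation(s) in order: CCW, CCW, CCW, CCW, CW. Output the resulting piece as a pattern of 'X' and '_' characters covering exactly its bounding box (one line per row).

Answer: XX
_X
_X

Derivation:
Start:
XXX
X__
After rotation 1 (CCW):
X_
X_
XX
After rotation 2 (CCW):
__X
XXX
After rotation 3 (CCW):
XX
_X
_X
After rotation 4 (CCW):
XXX
X__
After rotation 5 (CW):
XX
_X
_X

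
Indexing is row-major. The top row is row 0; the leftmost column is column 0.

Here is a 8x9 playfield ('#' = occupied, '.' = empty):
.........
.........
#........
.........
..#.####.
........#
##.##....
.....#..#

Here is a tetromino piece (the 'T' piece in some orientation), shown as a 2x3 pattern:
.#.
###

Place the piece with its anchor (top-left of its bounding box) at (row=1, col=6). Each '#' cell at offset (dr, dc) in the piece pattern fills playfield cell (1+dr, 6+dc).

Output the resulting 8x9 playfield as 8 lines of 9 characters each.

Fill (1+0,6+1) = (1,7)
Fill (1+1,6+0) = (2,6)
Fill (1+1,6+1) = (2,7)
Fill (1+1,6+2) = (2,8)

Answer: .........
.......#.
#.....###
.........
..#.####.
........#
##.##....
.....#..#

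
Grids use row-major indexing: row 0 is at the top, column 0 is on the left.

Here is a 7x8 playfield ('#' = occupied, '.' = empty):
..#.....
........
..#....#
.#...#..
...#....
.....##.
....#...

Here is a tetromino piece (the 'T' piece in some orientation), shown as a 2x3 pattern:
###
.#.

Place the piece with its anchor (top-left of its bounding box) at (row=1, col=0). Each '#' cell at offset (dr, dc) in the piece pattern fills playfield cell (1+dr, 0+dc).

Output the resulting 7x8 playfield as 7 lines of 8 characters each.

Answer: ..#.....
###.....
.##....#
.#...#..
...#....
.....##.
....#...

Derivation:
Fill (1+0,0+0) = (1,0)
Fill (1+0,0+1) = (1,1)
Fill (1+0,0+2) = (1,2)
Fill (1+1,0+1) = (2,1)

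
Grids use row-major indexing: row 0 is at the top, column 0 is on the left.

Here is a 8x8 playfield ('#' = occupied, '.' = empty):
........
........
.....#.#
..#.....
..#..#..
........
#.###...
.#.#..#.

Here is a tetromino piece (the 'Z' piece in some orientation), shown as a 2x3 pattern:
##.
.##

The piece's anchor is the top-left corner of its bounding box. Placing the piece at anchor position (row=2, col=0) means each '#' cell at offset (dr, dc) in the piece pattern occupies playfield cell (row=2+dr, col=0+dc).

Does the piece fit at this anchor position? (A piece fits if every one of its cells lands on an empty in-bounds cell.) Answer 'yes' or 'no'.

Check each piece cell at anchor (2, 0):
  offset (0,0) -> (2,0): empty -> OK
  offset (0,1) -> (2,1): empty -> OK
  offset (1,1) -> (3,1): empty -> OK
  offset (1,2) -> (3,2): occupied ('#') -> FAIL
All cells valid: no

Answer: no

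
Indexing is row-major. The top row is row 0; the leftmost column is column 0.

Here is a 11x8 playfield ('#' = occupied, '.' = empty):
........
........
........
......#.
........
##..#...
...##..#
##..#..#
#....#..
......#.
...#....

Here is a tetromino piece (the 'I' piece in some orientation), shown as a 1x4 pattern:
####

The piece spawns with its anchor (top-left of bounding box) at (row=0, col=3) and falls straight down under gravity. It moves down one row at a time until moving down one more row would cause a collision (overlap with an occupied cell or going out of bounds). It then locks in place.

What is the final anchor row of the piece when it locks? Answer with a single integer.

Answer: 2

Derivation:
Spawn at (row=0, col=3). Try each row:
  row 0: fits
  row 1: fits
  row 2: fits
  row 3: blocked -> lock at row 2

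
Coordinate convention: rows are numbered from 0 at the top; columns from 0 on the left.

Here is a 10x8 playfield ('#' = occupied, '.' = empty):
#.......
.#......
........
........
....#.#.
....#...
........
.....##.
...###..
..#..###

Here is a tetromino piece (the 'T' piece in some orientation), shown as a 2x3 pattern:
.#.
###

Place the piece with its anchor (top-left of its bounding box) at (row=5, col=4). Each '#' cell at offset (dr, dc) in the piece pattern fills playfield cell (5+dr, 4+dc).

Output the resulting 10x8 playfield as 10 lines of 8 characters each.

Fill (5+0,4+1) = (5,5)
Fill (5+1,4+0) = (6,4)
Fill (5+1,4+1) = (6,5)
Fill (5+1,4+2) = (6,6)

Answer: #.......
.#......
........
........
....#.#.
....##..
....###.
.....##.
...###..
..#..###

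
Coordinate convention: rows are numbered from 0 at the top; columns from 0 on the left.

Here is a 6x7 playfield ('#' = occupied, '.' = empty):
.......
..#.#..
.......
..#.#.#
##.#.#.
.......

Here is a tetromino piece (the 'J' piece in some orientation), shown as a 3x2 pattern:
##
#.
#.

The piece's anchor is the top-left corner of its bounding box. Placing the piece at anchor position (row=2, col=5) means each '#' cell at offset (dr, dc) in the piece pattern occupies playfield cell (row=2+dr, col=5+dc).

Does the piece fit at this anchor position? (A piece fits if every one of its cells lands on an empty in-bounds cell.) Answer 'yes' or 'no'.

Answer: no

Derivation:
Check each piece cell at anchor (2, 5):
  offset (0,0) -> (2,5): empty -> OK
  offset (0,1) -> (2,6): empty -> OK
  offset (1,0) -> (3,5): empty -> OK
  offset (2,0) -> (4,5): occupied ('#') -> FAIL
All cells valid: no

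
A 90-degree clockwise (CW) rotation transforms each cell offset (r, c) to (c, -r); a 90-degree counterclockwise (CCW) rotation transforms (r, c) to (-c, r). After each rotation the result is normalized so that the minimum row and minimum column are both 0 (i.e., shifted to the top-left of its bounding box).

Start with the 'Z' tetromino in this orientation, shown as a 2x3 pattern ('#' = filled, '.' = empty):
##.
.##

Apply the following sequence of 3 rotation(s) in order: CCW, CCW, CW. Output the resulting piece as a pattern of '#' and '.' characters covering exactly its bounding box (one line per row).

Answer: .#
##
#.

Derivation:
Start:
##.
.##
After rotation 1 (CCW):
.#
##
#.
After rotation 2 (CCW):
##.
.##
After rotation 3 (CW):
.#
##
#.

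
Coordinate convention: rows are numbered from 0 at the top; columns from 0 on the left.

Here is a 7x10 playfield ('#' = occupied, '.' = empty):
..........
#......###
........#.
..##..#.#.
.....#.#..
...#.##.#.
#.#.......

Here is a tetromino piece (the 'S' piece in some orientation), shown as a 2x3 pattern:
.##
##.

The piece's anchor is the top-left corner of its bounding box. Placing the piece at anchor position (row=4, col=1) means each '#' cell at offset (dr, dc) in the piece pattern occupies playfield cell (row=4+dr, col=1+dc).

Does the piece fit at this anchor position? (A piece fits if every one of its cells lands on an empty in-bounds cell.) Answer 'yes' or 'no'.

Check each piece cell at anchor (4, 1):
  offset (0,1) -> (4,2): empty -> OK
  offset (0,2) -> (4,3): empty -> OK
  offset (1,0) -> (5,1): empty -> OK
  offset (1,1) -> (5,2): empty -> OK
All cells valid: yes

Answer: yes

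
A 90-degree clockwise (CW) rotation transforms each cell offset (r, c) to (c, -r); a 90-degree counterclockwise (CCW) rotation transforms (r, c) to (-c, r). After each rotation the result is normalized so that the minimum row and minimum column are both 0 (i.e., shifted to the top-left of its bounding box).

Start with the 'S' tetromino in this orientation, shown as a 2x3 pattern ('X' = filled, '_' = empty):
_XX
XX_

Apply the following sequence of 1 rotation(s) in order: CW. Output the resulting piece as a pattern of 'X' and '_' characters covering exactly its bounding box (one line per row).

Answer: X_
XX
_X

Derivation:
Start:
_XX
XX_
After rotation 1 (CW):
X_
XX
_X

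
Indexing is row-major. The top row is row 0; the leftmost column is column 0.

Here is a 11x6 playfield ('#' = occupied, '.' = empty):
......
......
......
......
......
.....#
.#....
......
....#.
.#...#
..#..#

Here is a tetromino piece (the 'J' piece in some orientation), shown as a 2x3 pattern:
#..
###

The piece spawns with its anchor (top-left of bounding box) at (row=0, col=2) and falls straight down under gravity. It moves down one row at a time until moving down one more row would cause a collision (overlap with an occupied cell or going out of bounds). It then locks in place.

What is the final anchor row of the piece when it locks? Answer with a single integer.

Spawn at (row=0, col=2). Try each row:
  row 0: fits
  row 1: fits
  row 2: fits
  row 3: fits
  row 4: fits
  row 5: fits
  row 6: fits
  row 7: blocked -> lock at row 6

Answer: 6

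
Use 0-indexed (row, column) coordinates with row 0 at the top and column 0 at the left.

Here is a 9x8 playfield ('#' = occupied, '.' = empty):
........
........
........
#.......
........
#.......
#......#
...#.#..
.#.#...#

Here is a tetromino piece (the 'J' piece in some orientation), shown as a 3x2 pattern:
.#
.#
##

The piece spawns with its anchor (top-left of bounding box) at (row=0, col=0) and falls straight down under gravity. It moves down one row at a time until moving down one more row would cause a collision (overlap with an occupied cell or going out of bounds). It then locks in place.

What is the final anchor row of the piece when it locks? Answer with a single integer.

Spawn at (row=0, col=0). Try each row:
  row 0: fits
  row 1: blocked -> lock at row 0

Answer: 0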